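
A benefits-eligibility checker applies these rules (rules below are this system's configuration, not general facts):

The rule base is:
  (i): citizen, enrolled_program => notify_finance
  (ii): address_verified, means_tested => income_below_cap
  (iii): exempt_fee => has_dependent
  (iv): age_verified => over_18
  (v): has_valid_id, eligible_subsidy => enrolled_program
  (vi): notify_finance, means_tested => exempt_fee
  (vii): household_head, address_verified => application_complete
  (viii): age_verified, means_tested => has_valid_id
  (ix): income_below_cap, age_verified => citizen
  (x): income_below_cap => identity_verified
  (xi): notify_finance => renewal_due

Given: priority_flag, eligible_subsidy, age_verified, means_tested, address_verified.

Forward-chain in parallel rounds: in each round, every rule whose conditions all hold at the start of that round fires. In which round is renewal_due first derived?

4

Round 1: (ii) [address_verified, means_tested => income_below_cap]; (iv) [age_verified => over_18]; (viii) [age_verified, means_tested => has_valid_id]. Adds income_below_cap, over_18, has_valid_id.
Round 2: (v) [has_valid_id, eligible_subsidy => enrolled_program]; (ix) [income_below_cap, age_verified => citizen]; (x) [income_below_cap => identity_verified]. Adds enrolled_program, citizen, identity_verified.
Round 3: (i) [citizen, enrolled_program => notify_finance]. Adds notify_finance.
Round 4: (vi) [notify_finance, means_tested => exempt_fee]; (xi) [notify_finance => renewal_due]. Adds exempt_fee, renewal_due.
renewal_due first appears in round 4.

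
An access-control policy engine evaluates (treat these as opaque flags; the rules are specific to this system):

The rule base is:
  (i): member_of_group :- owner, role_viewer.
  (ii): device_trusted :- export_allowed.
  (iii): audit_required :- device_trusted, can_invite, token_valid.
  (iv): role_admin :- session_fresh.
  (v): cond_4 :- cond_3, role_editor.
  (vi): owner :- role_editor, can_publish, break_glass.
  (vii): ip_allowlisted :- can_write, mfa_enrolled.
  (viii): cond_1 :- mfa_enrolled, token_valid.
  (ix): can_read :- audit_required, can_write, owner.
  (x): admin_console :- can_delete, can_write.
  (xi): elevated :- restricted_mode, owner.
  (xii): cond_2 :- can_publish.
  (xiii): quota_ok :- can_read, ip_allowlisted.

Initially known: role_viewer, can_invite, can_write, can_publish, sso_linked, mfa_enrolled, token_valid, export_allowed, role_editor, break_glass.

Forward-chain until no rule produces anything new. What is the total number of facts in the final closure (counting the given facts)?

19

Round 1: (ii) [device_trusted :- export_allowed.]; (vi) [owner :- role_editor, can_publish, break_glass.]; (vii) [ip_allowlisted :- can_write, mfa_enrolled.]; (viii) [cond_1 :- mfa_enrolled, token_valid.]; (xii) [cond_2 :- can_publish.]. New: device_trusted, owner, ip_allowlisted, cond_1, cond_2.
Round 2: (i) [member_of_group :- owner, role_viewer.]; (iii) [audit_required :- device_trusted, can_invite, token_valid.]. New: member_of_group, audit_required.
Round 3: (ix) [can_read :- audit_required, can_write, owner.]. New: can_read.
Round 4: (xiii) [quota_ok :- can_read, ip_allowlisted.]. New: quota_ok.
Closure: {audit_required, break_glass, can_invite, can_publish, can_read, can_write, cond_1, cond_2, device_trusted, export_allowed, ip_allowlisted, member_of_group, mfa_enrolled, owner, quota_ok, role_editor, role_viewer, sso_linked, token_valid} — 19 facts.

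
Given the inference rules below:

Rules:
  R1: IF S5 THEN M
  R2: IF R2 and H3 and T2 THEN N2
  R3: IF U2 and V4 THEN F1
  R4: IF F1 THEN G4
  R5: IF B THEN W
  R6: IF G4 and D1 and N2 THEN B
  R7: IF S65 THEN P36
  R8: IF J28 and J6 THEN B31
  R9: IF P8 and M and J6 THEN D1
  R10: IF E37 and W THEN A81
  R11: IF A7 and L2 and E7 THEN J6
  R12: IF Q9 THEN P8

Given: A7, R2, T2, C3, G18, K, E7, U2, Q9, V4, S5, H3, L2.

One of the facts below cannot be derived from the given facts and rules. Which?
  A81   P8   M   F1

Round 1: R1 [IF S5 THEN M]; R2 [IF R2 and H3 and T2 THEN N2]; R3 [IF U2 and V4 THEN F1]; R11 [IF A7 and L2 and E7 THEN J6]; R12 [IF Q9 THEN P8]. Adds M, N2, F1, J6, P8.
Round 2: R4 [IF F1 THEN G4]; R9 [IF P8 and M and J6 THEN D1]. Adds G4, D1.
Round 3: R6 [IF G4 and D1 and N2 THEN B]. Adds B.
Round 4: R5 [IF B THEN W]. Adds W.
Derived: P8 (round 1), M (round 1), F1 (round 1). A81 never appears in any round.

A81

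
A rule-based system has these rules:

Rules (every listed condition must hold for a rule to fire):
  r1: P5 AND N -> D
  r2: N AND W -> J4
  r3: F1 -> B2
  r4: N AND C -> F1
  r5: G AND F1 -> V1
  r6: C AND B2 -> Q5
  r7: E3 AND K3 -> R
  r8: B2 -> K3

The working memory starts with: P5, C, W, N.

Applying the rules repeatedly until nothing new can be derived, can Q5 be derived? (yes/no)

Round 1: r1 [P5 AND N -> D]; r2 [N AND W -> J4]; r4 [N AND C -> F1]. New: D, J4, F1.
Round 2: r3 [F1 -> B2]. New: B2.
Round 3: r6 [C AND B2 -> Q5]; r8 [B2 -> K3]. New: Q5, K3.
Q5 appears in round 3, so it is derivable.

yes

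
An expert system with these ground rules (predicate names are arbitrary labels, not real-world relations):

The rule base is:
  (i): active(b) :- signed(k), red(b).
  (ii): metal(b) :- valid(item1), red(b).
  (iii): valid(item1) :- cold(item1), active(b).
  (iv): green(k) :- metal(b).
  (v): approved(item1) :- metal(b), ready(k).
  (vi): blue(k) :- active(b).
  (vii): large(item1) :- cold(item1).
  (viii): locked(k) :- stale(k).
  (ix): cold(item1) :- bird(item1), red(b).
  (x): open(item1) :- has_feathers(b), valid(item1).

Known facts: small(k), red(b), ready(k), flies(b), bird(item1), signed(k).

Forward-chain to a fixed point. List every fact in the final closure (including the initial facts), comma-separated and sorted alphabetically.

Round 1 fires (i), (ix), giving active(b), cold(item1).
Round 2 fires (iii), (vi), (vii), giving valid(item1), blue(k), large(item1).
Round 3 fires (ii), giving metal(b).
Round 4 fires (iv), (v), giving green(k), approved(item1).

active(b), approved(item1), bird(item1), blue(k), cold(item1), flies(b), green(k), large(item1), metal(b), ready(k), red(b), signed(k), small(k), valid(item1)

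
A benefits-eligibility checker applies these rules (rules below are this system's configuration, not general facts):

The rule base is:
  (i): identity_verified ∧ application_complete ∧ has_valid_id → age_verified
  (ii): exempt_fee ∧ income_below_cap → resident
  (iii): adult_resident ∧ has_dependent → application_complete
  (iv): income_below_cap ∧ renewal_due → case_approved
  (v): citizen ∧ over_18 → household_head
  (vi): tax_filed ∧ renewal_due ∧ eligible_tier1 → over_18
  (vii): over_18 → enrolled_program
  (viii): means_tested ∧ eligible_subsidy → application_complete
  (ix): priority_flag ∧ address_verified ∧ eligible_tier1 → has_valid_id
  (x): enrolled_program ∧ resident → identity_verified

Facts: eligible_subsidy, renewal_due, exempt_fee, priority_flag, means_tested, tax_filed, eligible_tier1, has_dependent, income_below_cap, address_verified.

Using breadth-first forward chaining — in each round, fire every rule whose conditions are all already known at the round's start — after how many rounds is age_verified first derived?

Round 1 fires (ii), (iv), (vi), (viii), (ix), giving resident, case_approved, over_18, application_complete, has_valid_id.
Round 2 fires (vii), giving enrolled_program.
Round 3 fires (x), giving identity_verified.
Round 4 fires (i), giving age_verified.
age_verified first appears in round 4.

4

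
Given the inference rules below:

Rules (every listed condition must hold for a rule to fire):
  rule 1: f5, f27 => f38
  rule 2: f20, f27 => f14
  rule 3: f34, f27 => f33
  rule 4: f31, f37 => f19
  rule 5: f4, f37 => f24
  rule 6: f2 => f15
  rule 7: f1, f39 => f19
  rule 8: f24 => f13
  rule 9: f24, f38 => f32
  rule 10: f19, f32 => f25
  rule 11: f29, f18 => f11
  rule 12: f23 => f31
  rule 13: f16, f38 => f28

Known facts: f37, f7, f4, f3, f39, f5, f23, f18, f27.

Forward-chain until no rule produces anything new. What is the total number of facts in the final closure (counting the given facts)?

Round 1 fires rule 1, rule 5, rule 12, giving f38, f24, f31.
Round 2 fires rule 4, rule 8, rule 9, giving f19, f13, f32.
Round 3 fires rule 10, giving f25.
Closure: {f13, f18, f19, f23, f24, f25, f27, f3, f31, f32, f37, f38, f39, f4, f5, f7} — 16 facts.

16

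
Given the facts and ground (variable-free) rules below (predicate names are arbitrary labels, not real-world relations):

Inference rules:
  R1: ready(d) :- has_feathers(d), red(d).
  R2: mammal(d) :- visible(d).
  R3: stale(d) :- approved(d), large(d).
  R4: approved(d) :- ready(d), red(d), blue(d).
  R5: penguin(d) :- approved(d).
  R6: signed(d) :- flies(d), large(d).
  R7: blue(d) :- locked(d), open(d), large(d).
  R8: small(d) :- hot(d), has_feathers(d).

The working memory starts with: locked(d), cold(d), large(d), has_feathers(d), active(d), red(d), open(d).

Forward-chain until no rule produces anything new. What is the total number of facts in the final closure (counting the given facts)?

12

Round 1: R1 [ready(d) :- has_feathers(d), red(d).]; R7 [blue(d) :- locked(d), open(d), large(d).]. Adds ready(d), blue(d).
Round 2: R4 [approved(d) :- ready(d), red(d), blue(d).]. Adds approved(d).
Round 3: R3 [stale(d) :- approved(d), large(d).]; R5 [penguin(d) :- approved(d).]. Adds stale(d), penguin(d).
Closure: {active(d), approved(d), blue(d), cold(d), has_feathers(d), large(d), locked(d), open(d), penguin(d), ready(d), red(d), stale(d)} — 12 facts.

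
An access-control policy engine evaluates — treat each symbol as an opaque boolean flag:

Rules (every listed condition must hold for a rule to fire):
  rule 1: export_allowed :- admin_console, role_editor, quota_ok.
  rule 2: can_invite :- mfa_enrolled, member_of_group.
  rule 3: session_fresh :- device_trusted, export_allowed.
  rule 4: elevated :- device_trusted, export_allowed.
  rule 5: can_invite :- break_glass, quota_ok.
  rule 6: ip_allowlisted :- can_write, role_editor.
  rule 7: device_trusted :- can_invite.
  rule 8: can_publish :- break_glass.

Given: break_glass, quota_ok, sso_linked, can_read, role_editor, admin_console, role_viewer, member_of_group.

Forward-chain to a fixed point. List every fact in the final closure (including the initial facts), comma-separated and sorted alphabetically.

admin_console, break_glass, can_invite, can_publish, can_read, device_trusted, elevated, export_allowed, member_of_group, quota_ok, role_editor, role_viewer, session_fresh, sso_linked

Round 1 fires rule 1, rule 5, rule 8, giving export_allowed, can_invite, can_publish.
Round 2 fires rule 7, giving device_trusted.
Round 3 fires rule 3, rule 4, giving session_fresh, elevated.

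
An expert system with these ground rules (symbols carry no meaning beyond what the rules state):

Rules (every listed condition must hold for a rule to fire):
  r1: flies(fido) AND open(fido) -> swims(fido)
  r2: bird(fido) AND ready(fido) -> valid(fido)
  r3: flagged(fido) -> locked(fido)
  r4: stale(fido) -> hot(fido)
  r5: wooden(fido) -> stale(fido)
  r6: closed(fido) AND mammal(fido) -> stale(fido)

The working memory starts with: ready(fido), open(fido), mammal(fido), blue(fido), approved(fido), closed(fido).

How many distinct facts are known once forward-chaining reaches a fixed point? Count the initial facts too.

8

[1] r6 [closed(fido) AND mammal(fido) -> stale(fido)]. ⇒ new: stale(fido).
[2] r4 [stale(fido) -> hot(fido)]. ⇒ new: hot(fido).
Closure: {approved(fido), blue(fido), closed(fido), hot(fido), mammal(fido), open(fido), ready(fido), stale(fido)} — 8 facts.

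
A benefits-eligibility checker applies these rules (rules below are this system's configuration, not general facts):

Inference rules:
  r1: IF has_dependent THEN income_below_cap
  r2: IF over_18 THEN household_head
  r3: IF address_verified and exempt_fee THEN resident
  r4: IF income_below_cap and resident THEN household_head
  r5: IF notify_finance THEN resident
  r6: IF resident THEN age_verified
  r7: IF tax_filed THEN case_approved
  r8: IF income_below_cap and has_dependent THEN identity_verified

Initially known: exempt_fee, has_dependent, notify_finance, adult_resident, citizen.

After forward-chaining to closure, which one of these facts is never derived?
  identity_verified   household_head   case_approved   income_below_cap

case_approved

Round 1 — r1, r5, derive income_below_cap, resident.
Round 2 — r4, r6, r8, derive household_head, age_verified, identity_verified.
Derived: household_head (round 2), identity_verified (round 2), income_below_cap (round 1). case_approved never appears in any round.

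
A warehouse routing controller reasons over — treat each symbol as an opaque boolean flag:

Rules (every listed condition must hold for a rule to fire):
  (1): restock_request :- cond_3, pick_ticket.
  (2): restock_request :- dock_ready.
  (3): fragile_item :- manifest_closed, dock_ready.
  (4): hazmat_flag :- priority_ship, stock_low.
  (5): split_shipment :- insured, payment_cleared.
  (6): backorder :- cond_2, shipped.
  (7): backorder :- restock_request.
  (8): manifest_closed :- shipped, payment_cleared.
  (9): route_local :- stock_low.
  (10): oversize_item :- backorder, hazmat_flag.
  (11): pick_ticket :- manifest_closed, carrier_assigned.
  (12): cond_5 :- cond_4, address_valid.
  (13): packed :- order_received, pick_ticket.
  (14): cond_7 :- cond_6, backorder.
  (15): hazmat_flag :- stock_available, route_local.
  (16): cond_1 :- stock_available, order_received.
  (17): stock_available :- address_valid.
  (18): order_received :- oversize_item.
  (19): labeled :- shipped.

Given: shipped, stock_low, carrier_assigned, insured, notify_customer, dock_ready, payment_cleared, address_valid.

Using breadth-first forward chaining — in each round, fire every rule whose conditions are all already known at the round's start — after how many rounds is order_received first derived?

Round 1 fires (2), (5), (8), (9), (17), (19), giving restock_request, split_shipment, manifest_closed, route_local, stock_available, labeled.
Round 2 fires (3), (7), (11), (15), giving fragile_item, backorder, pick_ticket, hazmat_flag.
Round 3 fires (10), giving oversize_item.
Round 4 fires (18), giving order_received.
order_received first appears in round 4.

4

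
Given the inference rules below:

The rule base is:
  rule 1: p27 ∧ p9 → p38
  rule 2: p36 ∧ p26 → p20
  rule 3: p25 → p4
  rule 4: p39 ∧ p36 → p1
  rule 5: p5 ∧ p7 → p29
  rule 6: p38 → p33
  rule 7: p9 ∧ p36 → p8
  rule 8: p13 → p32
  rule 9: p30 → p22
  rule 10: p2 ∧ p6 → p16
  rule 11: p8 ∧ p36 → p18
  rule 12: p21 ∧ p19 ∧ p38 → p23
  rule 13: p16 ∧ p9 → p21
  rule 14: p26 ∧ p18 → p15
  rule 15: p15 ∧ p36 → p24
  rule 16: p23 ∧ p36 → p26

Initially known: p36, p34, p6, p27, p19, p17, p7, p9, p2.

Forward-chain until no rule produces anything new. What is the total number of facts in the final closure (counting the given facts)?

20

Round 1: rule 1 [p27 ∧ p9 → p38]; rule 7 [p9 ∧ p36 → p8]; rule 10 [p2 ∧ p6 → p16]. New: p38, p8, p16.
Round 2: rule 6 [p38 → p33]; rule 11 [p8 ∧ p36 → p18]; rule 13 [p16 ∧ p9 → p21]. New: p33, p18, p21.
Round 3: rule 12 [p21 ∧ p19 ∧ p38 → p23]. New: p23.
Round 4: rule 16 [p23 ∧ p36 → p26]. New: p26.
Round 5: rule 2 [p36 ∧ p26 → p20]; rule 14 [p26 ∧ p18 → p15]. New: p20, p15.
Round 6: rule 15 [p15 ∧ p36 → p24]. New: p24.
Closure: {p15, p16, p17, p18, p19, p2, p20, p21, p23, p24, p26, p27, p33, p34, p36, p38, p6, p7, p8, p9} — 20 facts.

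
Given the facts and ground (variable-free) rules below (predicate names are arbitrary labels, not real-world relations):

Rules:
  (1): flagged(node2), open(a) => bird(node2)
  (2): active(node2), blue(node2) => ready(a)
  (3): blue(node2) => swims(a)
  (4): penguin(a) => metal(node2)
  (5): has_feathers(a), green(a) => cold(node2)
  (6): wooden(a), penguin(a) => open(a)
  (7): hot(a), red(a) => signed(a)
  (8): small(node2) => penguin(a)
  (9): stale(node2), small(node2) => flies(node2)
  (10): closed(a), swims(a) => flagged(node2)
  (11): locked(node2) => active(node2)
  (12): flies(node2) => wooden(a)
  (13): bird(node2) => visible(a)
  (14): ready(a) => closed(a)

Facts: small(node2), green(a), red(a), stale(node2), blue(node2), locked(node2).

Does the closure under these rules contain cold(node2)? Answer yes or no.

Round 1: (3) [blue(node2) => swims(a)]; (8) [small(node2) => penguin(a)]; (9) [stale(node2), small(node2) => flies(node2)]; (11) [locked(node2) => active(node2)]. New: swims(a), penguin(a), flies(node2), active(node2).
Round 2: (2) [active(node2), blue(node2) => ready(a)]; (4) [penguin(a) => metal(node2)]; (12) [flies(node2) => wooden(a)]. New: ready(a), metal(node2), wooden(a).
Round 3: (6) [wooden(a), penguin(a) => open(a)]; (14) [ready(a) => closed(a)]. New: open(a), closed(a).
Round 4: (10) [closed(a), swims(a) => flagged(node2)]. New: flagged(node2).
Round 5: (1) [flagged(node2), open(a) => bird(node2)]. New: bird(node2).
Round 6: (13) [bird(node2) => visible(a)]. New: visible(a).
Fixed point reached. cold(node2) is concluded only by (5); (5) needs has_feathers(a) (never derived).

no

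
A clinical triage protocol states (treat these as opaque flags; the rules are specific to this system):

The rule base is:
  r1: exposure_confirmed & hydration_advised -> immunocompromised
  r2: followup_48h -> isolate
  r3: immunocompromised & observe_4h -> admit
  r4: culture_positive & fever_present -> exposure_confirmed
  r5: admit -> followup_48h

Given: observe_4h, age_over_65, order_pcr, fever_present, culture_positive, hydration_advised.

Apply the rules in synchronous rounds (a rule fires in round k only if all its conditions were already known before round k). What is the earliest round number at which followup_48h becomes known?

4

Round 1: r4 [culture_positive & fever_present -> exposure_confirmed]. New: exposure_confirmed.
Round 2: r1 [exposure_confirmed & hydration_advised -> immunocompromised]. New: immunocompromised.
Round 3: r3 [immunocompromised & observe_4h -> admit]. New: admit.
Round 4: r5 [admit -> followup_48h]. New: followup_48h.
followup_48h first appears in round 4.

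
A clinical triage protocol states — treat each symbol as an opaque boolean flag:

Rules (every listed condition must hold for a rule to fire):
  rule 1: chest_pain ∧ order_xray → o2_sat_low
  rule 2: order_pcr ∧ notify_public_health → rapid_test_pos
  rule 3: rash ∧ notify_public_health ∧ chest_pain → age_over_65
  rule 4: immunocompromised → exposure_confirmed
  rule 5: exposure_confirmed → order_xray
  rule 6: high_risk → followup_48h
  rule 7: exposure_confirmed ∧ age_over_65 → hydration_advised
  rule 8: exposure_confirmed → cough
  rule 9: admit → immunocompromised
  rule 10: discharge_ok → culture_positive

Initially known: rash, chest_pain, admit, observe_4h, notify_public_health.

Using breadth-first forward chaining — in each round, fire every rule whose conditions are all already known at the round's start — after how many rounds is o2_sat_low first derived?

4

Round 1: rule 3 [rash ∧ notify_public_health ∧ chest_pain → age_over_65]; rule 9 [admit → immunocompromised]. New: age_over_65, immunocompromised.
Round 2: rule 4 [immunocompromised → exposure_confirmed]. New: exposure_confirmed.
Round 3: rule 5 [exposure_confirmed → order_xray]; rule 7 [exposure_confirmed ∧ age_over_65 → hydration_advised]; rule 8 [exposure_confirmed → cough]. New: order_xray, hydration_advised, cough.
Round 4: rule 1 [chest_pain ∧ order_xray → o2_sat_low]. New: o2_sat_low.
o2_sat_low first appears in round 4.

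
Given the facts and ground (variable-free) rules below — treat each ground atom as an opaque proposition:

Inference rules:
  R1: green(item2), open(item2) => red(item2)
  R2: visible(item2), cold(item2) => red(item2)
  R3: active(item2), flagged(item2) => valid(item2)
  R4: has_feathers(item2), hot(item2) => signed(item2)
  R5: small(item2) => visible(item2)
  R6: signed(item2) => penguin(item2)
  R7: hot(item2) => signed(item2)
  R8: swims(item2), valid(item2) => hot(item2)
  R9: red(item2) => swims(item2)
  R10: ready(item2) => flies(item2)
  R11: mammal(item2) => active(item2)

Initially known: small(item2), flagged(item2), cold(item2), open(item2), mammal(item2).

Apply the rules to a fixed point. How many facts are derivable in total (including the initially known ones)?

Round 1 fires R5, R11, giving visible(item2), active(item2).
Round 2 fires R2, R3, giving red(item2), valid(item2).
Round 3 fires R9, giving swims(item2).
Round 4 fires R8, giving hot(item2).
Round 5 fires R7, giving signed(item2).
Round 6 fires R6, giving penguin(item2).
Closure: {active(item2), cold(item2), flagged(item2), hot(item2), mammal(item2), open(item2), penguin(item2), red(item2), signed(item2), small(item2), swims(item2), valid(item2), visible(item2)} — 13 facts.

13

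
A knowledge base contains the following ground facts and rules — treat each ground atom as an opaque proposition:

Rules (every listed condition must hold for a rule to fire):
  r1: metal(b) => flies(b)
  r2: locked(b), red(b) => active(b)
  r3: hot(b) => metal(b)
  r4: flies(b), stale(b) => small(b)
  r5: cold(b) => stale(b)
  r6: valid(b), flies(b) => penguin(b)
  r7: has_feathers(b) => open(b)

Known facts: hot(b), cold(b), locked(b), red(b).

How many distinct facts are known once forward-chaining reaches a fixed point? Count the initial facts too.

Round 1 — r2, r3, r5, derive active(b), metal(b), stale(b).
Round 2 — r1, derive flies(b).
Round 3 — r4, derive small(b).
Closure: {active(b), cold(b), flies(b), hot(b), locked(b), metal(b), red(b), small(b), stale(b)} — 9 facts.

9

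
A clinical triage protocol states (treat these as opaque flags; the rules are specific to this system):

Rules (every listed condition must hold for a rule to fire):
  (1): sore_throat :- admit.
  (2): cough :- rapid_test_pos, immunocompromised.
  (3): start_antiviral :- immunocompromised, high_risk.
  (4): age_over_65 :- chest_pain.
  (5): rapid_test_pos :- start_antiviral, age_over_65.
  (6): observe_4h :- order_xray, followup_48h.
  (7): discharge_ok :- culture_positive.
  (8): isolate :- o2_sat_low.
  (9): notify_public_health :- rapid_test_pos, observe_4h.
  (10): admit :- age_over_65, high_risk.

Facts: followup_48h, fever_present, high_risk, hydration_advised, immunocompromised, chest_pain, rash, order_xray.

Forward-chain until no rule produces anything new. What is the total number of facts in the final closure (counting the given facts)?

16

Round 1: (3) [start_antiviral :- immunocompromised, high_risk.]; (4) [age_over_65 :- chest_pain.]; (6) [observe_4h :- order_xray, followup_48h.]. Adds start_antiviral, age_over_65, observe_4h.
Round 2: (5) [rapid_test_pos :- start_antiviral, age_over_65.]; (10) [admit :- age_over_65, high_risk.]. Adds rapid_test_pos, admit.
Round 3: (1) [sore_throat :- admit.]; (2) [cough :- rapid_test_pos, immunocompromised.]; (9) [notify_public_health :- rapid_test_pos, observe_4h.]. Adds sore_throat, cough, notify_public_health.
Closure: {admit, age_over_65, chest_pain, cough, fever_present, followup_48h, high_risk, hydration_advised, immunocompromised, notify_public_health, observe_4h, order_xray, rapid_test_pos, rash, sore_throat, start_antiviral} — 16 facts.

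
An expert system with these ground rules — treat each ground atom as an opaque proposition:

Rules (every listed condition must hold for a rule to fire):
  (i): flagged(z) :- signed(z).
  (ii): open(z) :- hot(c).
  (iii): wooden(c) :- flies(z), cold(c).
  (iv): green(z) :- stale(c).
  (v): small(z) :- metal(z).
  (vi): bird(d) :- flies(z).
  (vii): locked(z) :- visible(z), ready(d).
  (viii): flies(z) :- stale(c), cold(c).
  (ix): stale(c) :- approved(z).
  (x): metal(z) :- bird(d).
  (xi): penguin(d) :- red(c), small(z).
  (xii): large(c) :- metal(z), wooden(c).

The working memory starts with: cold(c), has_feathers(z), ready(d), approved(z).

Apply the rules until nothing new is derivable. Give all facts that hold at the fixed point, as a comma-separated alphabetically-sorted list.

approved(z), bird(d), cold(c), flies(z), green(z), has_feathers(z), large(c), metal(z), ready(d), small(z), stale(c), wooden(c)

[1] (ix) [stale(c) :- approved(z).]. ⇒ new: stale(c).
[2] (iv) [green(z) :- stale(c).]; (viii) [flies(z) :- stale(c), cold(c).]. ⇒ new: green(z), flies(z).
[3] (iii) [wooden(c) :- flies(z), cold(c).]; (vi) [bird(d) :- flies(z).]. ⇒ new: wooden(c), bird(d).
[4] (x) [metal(z) :- bird(d).]. ⇒ new: metal(z).
[5] (v) [small(z) :- metal(z).]; (xii) [large(c) :- metal(z), wooden(c).]. ⇒ new: small(z), large(c).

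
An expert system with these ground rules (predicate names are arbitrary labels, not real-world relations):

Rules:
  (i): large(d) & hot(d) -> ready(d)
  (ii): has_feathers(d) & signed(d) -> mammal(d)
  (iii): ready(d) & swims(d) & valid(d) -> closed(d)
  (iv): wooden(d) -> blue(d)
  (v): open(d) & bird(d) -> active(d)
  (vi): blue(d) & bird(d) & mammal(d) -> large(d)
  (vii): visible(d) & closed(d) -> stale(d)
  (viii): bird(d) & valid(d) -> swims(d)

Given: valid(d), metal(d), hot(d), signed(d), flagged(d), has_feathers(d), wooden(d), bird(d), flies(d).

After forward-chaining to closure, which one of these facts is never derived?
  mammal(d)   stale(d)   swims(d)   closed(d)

Round 1: (ii) [has_feathers(d) & signed(d) -> mammal(d)]; (iv) [wooden(d) -> blue(d)]; (viii) [bird(d) & valid(d) -> swims(d)]. New: mammal(d), blue(d), swims(d).
Round 2: (vi) [blue(d) & bird(d) & mammal(d) -> large(d)]. New: large(d).
Round 3: (i) [large(d) & hot(d) -> ready(d)]. New: ready(d).
Round 4: (iii) [ready(d) & swims(d) & valid(d) -> closed(d)]. New: closed(d).
Derived: closed(d) (round 4), mammal(d) (round 1), swims(d) (round 1). stale(d) never appears in any round.

stale(d)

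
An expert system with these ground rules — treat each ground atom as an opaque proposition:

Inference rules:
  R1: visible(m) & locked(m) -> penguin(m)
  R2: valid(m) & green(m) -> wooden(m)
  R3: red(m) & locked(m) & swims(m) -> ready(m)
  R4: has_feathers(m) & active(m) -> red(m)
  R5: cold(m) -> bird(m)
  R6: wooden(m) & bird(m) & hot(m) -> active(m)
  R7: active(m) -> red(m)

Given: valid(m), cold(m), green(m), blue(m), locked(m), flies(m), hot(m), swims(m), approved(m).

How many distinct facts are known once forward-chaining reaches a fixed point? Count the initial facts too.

Round 1: R2 [valid(m) & green(m) -> wooden(m)]; R5 [cold(m) -> bird(m)]. Adds wooden(m), bird(m).
Round 2: R6 [wooden(m) & bird(m) & hot(m) -> active(m)]. Adds active(m).
Round 3: R7 [active(m) -> red(m)]. Adds red(m).
Round 4: R3 [red(m) & locked(m) & swims(m) -> ready(m)]. Adds ready(m).
Closure: {active(m), approved(m), bird(m), blue(m), cold(m), flies(m), green(m), hot(m), locked(m), ready(m), red(m), swims(m), valid(m), wooden(m)} — 14 facts.

14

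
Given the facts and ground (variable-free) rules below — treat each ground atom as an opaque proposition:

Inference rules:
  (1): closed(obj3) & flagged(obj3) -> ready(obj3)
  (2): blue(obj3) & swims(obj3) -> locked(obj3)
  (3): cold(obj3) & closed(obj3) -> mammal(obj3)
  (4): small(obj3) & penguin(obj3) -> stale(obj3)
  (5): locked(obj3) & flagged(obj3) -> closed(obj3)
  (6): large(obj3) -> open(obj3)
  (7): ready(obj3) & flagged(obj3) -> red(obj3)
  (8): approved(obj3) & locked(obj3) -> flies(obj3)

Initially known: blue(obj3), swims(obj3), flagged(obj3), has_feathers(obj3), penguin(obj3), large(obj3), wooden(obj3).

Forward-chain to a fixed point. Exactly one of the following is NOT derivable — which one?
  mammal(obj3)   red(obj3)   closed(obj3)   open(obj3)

mammal(obj3)

Round 1 fires (2), (6), giving locked(obj3), open(obj3).
Round 2 fires (5), giving closed(obj3).
Round 3 fires (1), giving ready(obj3).
Round 4 fires (7), giving red(obj3).
Derived: open(obj3) (round 1), red(obj3) (round 4), closed(obj3) (round 2). mammal(obj3) never appears in any round.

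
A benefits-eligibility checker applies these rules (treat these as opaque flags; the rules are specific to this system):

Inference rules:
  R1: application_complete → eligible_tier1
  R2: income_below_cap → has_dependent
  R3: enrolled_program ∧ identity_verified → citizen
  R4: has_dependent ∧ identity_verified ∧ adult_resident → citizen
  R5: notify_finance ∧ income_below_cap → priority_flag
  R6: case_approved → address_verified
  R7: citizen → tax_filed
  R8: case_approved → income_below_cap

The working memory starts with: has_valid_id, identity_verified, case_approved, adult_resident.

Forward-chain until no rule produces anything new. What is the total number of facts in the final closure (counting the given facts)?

[1] R6 [case_approved → address_verified]; R8 [case_approved → income_below_cap]. ⇒ new: address_verified, income_below_cap.
[2] R2 [income_below_cap → has_dependent]. ⇒ new: has_dependent.
[3] R4 [has_dependent ∧ identity_verified ∧ adult_resident → citizen]. ⇒ new: citizen.
[4] R7 [citizen → tax_filed]. ⇒ new: tax_filed.
Closure: {address_verified, adult_resident, case_approved, citizen, has_dependent, has_valid_id, identity_verified, income_below_cap, tax_filed} — 9 facts.

9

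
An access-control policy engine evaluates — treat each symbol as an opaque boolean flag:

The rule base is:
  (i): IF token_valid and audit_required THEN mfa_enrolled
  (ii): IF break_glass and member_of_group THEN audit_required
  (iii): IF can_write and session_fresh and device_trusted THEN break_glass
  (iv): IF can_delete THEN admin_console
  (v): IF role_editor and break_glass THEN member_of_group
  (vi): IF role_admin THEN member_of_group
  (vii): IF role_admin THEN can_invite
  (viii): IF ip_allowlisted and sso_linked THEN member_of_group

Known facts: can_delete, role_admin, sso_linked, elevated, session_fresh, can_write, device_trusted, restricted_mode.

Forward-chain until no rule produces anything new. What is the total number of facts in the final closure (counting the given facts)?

13

Round 1 fires (iii), (iv), (vi), (vii), giving break_glass, admin_console, member_of_group, can_invite.
Round 2 fires (ii), giving audit_required.
Closure: {admin_console, audit_required, break_glass, can_delete, can_invite, can_write, device_trusted, elevated, member_of_group, restricted_mode, role_admin, session_fresh, sso_linked} — 13 facts.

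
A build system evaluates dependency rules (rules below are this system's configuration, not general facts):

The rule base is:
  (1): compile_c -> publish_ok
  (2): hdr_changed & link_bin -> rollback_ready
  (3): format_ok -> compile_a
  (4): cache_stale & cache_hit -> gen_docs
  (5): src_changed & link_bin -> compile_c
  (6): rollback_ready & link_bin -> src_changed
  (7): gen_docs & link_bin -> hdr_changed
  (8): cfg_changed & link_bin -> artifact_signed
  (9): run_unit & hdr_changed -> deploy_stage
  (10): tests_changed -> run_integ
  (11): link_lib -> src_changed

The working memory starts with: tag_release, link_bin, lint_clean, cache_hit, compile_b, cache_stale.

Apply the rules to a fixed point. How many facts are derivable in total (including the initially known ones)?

Round 1: (4) [cache_stale & cache_hit -> gen_docs]. Adds gen_docs.
Round 2: (7) [gen_docs & link_bin -> hdr_changed]. Adds hdr_changed.
Round 3: (2) [hdr_changed & link_bin -> rollback_ready]. Adds rollback_ready.
Round 4: (6) [rollback_ready & link_bin -> src_changed]. Adds src_changed.
Round 5: (5) [src_changed & link_bin -> compile_c]. Adds compile_c.
Round 6: (1) [compile_c -> publish_ok]. Adds publish_ok.
Closure: {cache_hit, cache_stale, compile_b, compile_c, gen_docs, hdr_changed, link_bin, lint_clean, publish_ok, rollback_ready, src_changed, tag_release} — 12 facts.

12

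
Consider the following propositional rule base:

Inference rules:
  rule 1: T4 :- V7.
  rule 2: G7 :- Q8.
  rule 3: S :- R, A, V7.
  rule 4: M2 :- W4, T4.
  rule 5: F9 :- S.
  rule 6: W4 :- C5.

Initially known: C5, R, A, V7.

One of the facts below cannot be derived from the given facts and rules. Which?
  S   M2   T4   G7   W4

[1] rule 1 [T4 :- V7.]; rule 3 [S :- R, A, V7.]; rule 6 [W4 :- C5.]. ⇒ new: T4, S, W4.
[2] rule 4 [M2 :- W4, T4.]; rule 5 [F9 :- S.]. ⇒ new: M2, F9.
Derived: T4 (round 1), M2 (round 2), W4 (round 1), S (round 1). G7 never appears in any round.

G7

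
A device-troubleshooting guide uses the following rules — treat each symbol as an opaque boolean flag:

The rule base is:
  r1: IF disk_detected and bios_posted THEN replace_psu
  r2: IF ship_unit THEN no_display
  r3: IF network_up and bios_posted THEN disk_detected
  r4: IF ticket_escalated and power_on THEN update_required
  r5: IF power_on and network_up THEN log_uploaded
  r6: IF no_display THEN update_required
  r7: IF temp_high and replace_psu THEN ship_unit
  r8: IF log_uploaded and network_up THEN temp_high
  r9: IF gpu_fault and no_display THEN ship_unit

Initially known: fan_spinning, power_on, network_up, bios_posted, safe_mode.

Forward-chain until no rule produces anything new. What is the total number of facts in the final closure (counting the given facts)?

12

[1] r3 [IF network_up and bios_posted THEN disk_detected]; r5 [IF power_on and network_up THEN log_uploaded]. ⇒ new: disk_detected, log_uploaded.
[2] r1 [IF disk_detected and bios_posted THEN replace_psu]; r8 [IF log_uploaded and network_up THEN temp_high]. ⇒ new: replace_psu, temp_high.
[3] r7 [IF temp_high and replace_psu THEN ship_unit]. ⇒ new: ship_unit.
[4] r2 [IF ship_unit THEN no_display]. ⇒ new: no_display.
[5] r6 [IF no_display THEN update_required]. ⇒ new: update_required.
Closure: {bios_posted, disk_detected, fan_spinning, log_uploaded, network_up, no_display, power_on, replace_psu, safe_mode, ship_unit, temp_high, update_required} — 12 facts.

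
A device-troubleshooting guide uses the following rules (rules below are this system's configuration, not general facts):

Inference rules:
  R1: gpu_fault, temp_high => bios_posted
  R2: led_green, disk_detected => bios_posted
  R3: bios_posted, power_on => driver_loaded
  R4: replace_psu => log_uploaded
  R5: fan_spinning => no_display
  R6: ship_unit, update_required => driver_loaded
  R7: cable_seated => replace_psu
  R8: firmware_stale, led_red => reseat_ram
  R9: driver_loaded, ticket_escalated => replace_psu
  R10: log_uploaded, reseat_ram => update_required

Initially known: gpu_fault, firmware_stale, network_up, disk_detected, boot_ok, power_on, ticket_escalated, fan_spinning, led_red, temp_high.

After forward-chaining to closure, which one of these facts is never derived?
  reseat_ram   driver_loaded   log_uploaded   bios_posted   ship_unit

Round 1 — R1, R5, R8, derive bios_posted, no_display, reseat_ram.
Round 2 — R3, derive driver_loaded.
Round 3 — R9, derive replace_psu.
Round 4 — R4, derive log_uploaded.
Round 5 — R10, derive update_required.
Derived: log_uploaded (round 4), reseat_ram (round 1), bios_posted (round 1), driver_loaded (round 2). ship_unit never appears in any round.

ship_unit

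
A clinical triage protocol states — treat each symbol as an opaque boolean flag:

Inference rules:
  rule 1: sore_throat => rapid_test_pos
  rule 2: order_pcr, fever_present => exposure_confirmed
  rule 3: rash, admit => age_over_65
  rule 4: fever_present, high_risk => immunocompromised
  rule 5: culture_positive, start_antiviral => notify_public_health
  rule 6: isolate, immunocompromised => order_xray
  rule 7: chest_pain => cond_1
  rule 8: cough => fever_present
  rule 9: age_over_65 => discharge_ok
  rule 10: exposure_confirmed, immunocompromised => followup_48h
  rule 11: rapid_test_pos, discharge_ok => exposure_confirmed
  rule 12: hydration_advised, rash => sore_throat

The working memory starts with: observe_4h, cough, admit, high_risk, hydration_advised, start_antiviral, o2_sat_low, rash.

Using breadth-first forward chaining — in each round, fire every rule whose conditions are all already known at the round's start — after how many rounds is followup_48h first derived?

4

[1] rule 3 [rash, admit => age_over_65]; rule 8 [cough => fever_present]; rule 12 [hydration_advised, rash => sore_throat]. ⇒ new: age_over_65, fever_present, sore_throat.
[2] rule 1 [sore_throat => rapid_test_pos]; rule 4 [fever_present, high_risk => immunocompromised]; rule 9 [age_over_65 => discharge_ok]. ⇒ new: rapid_test_pos, immunocompromised, discharge_ok.
[3] rule 11 [rapid_test_pos, discharge_ok => exposure_confirmed]. ⇒ new: exposure_confirmed.
[4] rule 10 [exposure_confirmed, immunocompromised => followup_48h]. ⇒ new: followup_48h.
followup_48h first appears in round 4.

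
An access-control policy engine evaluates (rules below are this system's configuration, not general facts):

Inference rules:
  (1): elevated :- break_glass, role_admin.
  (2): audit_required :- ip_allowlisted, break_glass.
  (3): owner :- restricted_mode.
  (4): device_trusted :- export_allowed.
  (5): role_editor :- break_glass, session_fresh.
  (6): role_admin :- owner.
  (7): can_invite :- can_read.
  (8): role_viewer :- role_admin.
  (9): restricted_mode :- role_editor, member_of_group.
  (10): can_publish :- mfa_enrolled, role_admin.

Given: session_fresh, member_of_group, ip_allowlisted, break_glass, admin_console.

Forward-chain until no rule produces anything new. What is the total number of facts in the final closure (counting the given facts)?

12

Round 1 — (2), (5), derive audit_required, role_editor.
Round 2 — (9), derive restricted_mode.
Round 3 — (3), derive owner.
Round 4 — (6), derive role_admin.
Round 5 — (1), (8), derive elevated, role_viewer.
Closure: {admin_console, audit_required, break_glass, elevated, ip_allowlisted, member_of_group, owner, restricted_mode, role_admin, role_editor, role_viewer, session_fresh} — 12 facts.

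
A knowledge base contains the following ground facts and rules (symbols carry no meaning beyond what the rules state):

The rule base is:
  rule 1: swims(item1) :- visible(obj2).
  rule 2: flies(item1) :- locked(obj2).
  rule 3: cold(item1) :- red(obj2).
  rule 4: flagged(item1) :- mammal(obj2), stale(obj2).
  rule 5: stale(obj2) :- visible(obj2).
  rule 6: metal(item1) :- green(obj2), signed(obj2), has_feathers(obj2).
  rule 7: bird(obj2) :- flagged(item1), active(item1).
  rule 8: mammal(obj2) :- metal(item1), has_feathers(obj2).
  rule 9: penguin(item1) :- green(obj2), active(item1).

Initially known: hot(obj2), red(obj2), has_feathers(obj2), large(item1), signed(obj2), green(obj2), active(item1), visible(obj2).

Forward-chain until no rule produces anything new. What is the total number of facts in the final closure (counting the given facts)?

16

[1] rule 1 [swims(item1) :- visible(obj2).]; rule 3 [cold(item1) :- red(obj2).]; rule 5 [stale(obj2) :- visible(obj2).]; rule 6 [metal(item1) :- green(obj2), signed(obj2), has_feathers(obj2).]; rule 9 [penguin(item1) :- green(obj2), active(item1).]. ⇒ new: swims(item1), cold(item1), stale(obj2), metal(item1), penguin(item1).
[2] rule 8 [mammal(obj2) :- metal(item1), has_feathers(obj2).]. ⇒ new: mammal(obj2).
[3] rule 4 [flagged(item1) :- mammal(obj2), stale(obj2).]. ⇒ new: flagged(item1).
[4] rule 7 [bird(obj2) :- flagged(item1), active(item1).]. ⇒ new: bird(obj2).
Closure: {active(item1), bird(obj2), cold(item1), flagged(item1), green(obj2), has_feathers(obj2), hot(obj2), large(item1), mammal(obj2), metal(item1), penguin(item1), red(obj2), signed(obj2), stale(obj2), swims(item1), visible(obj2)} — 16 facts.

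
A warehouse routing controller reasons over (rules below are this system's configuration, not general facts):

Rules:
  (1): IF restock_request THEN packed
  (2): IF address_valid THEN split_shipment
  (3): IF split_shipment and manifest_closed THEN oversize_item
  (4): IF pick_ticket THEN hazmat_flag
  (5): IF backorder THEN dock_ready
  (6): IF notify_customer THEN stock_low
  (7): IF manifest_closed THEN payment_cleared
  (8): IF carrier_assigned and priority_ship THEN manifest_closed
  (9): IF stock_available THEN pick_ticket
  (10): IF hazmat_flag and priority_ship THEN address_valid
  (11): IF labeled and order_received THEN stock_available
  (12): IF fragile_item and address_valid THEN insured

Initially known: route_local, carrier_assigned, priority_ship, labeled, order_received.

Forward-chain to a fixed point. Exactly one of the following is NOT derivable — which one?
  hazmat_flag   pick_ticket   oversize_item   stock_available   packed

packed

Round 1: (8) [IF carrier_assigned and priority_ship THEN manifest_closed]; (11) [IF labeled and order_received THEN stock_available]. Adds manifest_closed, stock_available.
Round 2: (7) [IF manifest_closed THEN payment_cleared]; (9) [IF stock_available THEN pick_ticket]. Adds payment_cleared, pick_ticket.
Round 3: (4) [IF pick_ticket THEN hazmat_flag]. Adds hazmat_flag.
Round 4: (10) [IF hazmat_flag and priority_ship THEN address_valid]. Adds address_valid.
Round 5: (2) [IF address_valid THEN split_shipment]. Adds split_shipment.
Round 6: (3) [IF split_shipment and manifest_closed THEN oversize_item]. Adds oversize_item.
Derived: oversize_item (round 6), stock_available (round 1), hazmat_flag (round 3), pick_ticket (round 2). packed never appears in any round.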